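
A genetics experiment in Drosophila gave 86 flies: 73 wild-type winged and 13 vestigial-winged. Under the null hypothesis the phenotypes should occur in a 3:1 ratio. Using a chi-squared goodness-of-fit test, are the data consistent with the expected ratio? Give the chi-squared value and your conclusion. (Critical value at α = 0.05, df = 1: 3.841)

4.481; not consistent

Expected counts for N = 86 under a 3:1 ratio (total parts = 4):
  wild-type winged: 86 × 3/4 = 64.5
  vestigial-winged: 86 × 1/4 = 21.5
χ² = Σ (O − E)² / E
  wild-type winged: (73 − 64.5)² / 64.5 = 1.1202
  vestigial-winged: (13 − 21.5)² / 21.5 = 3.3605
χ² = 1.1202 + 3.3605 = 4.4807 ≈ 4.481
Degrees of freedom = 2 − 1 = 1; critical value at α = 0.05 is 3.841.
Since 4.481 > 3.841, we reject the null hypothesis — the data do not fit the 3:1 ratio.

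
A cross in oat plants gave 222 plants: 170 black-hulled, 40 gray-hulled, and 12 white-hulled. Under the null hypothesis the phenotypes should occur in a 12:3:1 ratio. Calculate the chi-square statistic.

0.390

Expected counts for N = 222 under a 12:3:1 ratio (total parts = 16):
  black-hulled: 222 × 12/16 = 166.5
  gray-hulled: 222 × 3/16 = 41.625
  white-hulled: 222 × 1/16 = 13.875
χ² = Σ (O − E)² / E
  black-hulled: (170 − 166.5)² / 166.5 = 0.0736
  gray-hulled: (40 − 41.625)² / 41.625 = 0.0634
  white-hulled: (12 − 13.875)² / 13.875 = 0.2534
χ² = 0.0736 + 0.0634 + 0.2534 = 0.3904 ≈ 0.390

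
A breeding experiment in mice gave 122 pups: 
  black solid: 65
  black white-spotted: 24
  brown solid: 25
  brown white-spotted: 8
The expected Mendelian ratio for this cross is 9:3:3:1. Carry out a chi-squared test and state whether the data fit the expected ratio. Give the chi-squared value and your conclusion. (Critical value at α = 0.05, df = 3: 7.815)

The 9:3:3:1 ratio has 16 parts, so with N = 122 the expected counts are:
  black solid: 122 × 9/16 = 68.625
  black white-spotted: 122 × 3/16 = 22.875
  brown solid: 122 × 3/16 = 22.875
  brown white-spotted: 122 × 1/16 = 7.625
χ² = Σ (O − E)² / E
  black solid: (65 − 68.625)² / 68.625 = 0.1915
  black white-spotted: (24 − 22.875)² / 22.875 = 0.0553
  brown solid: (25 − 22.875)² / 22.875 = 0.1974
  brown white-spotted: (8 − 7.625)² / 7.625 = 0.0184
χ² = 0.1915 + 0.0553 + 0.1974 + 0.0184 = 0.4626 ≈ 0.463
Degrees of freedom = 4 − 1 = 3; critical value at α = 0.05 is 7.815.
Since 0.463 < 7.815, we fail to reject the null hypothesis — the data are consistent with the 9:3:3:1 ratio.

0.463; consistent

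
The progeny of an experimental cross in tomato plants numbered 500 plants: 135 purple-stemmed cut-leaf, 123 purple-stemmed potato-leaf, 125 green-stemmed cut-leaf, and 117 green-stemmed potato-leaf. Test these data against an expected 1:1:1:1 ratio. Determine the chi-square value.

Expected counts for N = 500 under a 1:1:1:1 ratio (total parts = 4):
  purple-stemmed cut-leaf: 500 × 1/4 = 125
  purple-stemmed potato-leaf: 500 × 1/4 = 125
  green-stemmed cut-leaf: 500 × 1/4 = 125
  green-stemmed potato-leaf: 500 × 1/4 = 125
χ² = Σ (O − E)² / E
  purple-stemmed cut-leaf: (135 − 125)² / 125 = 0.8000
  purple-stemmed potato-leaf: (123 − 125)² / 125 = 0.0320
  green-stemmed cut-leaf: (125 − 125)² / 125 = 0.0000
  green-stemmed potato-leaf: (117 − 125)² / 125 = 0.5120
χ² = 0.8000 + 0.0320 + 0.0000 + 0.5120 = 1.344

1.344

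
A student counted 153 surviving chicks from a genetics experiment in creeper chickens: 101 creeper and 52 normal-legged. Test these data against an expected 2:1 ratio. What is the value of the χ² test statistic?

0.029

Under the 2:1 hypothesis (Σ ratio = 3, N = 153):
  creeper: 153 × 2/3 = 102
  normal-legged: 153 × 1/3 = 51
χ² = Σ (O − E)² / E
  creeper: (101 − 102)² / 102 = 0.0098
  normal-legged: (52 − 51)² / 51 = 0.0196
χ² = 0.0098 + 0.0196 = 0.0294 ≈ 0.029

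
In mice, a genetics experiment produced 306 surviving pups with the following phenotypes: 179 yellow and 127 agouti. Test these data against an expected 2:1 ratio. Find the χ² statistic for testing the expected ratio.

Under the 2:1 hypothesis (Σ ratio = 3, N = 306):
  yellow: 306 × 2/3 = 204
  agouti: 306 × 1/3 = 102
χ² = Σ (O − E)² / E
  yellow: (179 − 204)² / 204 = 3.0637
  agouti: (127 − 102)² / 102 = 6.1275
χ² = 3.0637 + 6.1275 = 9.1912 ≈ 9.191

9.191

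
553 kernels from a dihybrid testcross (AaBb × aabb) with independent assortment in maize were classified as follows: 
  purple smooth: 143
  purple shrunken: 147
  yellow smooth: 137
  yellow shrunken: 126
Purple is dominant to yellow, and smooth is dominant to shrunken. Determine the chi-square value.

1.814

A dihybrid testcross with independent assortment gives a 1:1:1:1 ratio.
Under the 1:1:1:1 hypothesis (Σ ratio = 4, N = 553):
  purple smooth: 553 × 1/4 = 138.25
  purple shrunken: 553 × 1/4 = 138.25
  yellow smooth: 553 × 1/4 = 138.25
  yellow shrunken: 553 × 1/4 = 138.25
χ² = Σ (O − E)² / E
  purple smooth: (143 − 138.25)² / 138.25 = 0.1632
  purple shrunken: (147 − 138.25)² / 138.25 = 0.5538
  yellow smooth: (137 − 138.25)² / 138.25 = 0.0113
  yellow shrunken: (126 − 138.25)² / 138.25 = 1.0854
χ² = 0.1632 + 0.5538 + 0.0113 + 1.0854 = 1.8137 ≈ 1.814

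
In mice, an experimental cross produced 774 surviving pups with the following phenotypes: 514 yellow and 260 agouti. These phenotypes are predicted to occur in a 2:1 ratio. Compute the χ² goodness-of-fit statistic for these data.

Under the 2:1 hypothesis (Σ ratio = 3, N = 774):
  yellow: 774 × 2/3 = 516
  agouti: 774 × 1/3 = 258
χ² = Σ (O − E)² / E
  yellow: (514 − 516)² / 516 = 0.0078
  agouti: (260 − 258)² / 258 = 0.0155
χ² = 0.0078 + 0.0155 = 0.0233 ≈ 0.023

0.023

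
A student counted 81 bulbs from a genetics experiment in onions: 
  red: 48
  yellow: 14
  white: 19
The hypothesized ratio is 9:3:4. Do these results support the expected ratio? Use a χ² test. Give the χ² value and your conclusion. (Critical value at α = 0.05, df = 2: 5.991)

0.300; consistent

The 9:3:4 ratio has 16 parts, so with N = 81 the expected counts are:
  red: 81 × 9/16 = 45.5625
  yellow: 81 × 3/16 = 15.1875
  white: 81 × 4/16 = 20.25
χ² = Σ (O − E)² / E
  red: (48 − 45.5625)² / 45.5625 = 0.1304
  yellow: (14 − 15.1875)² / 15.1875 = 0.0928
  white: (19 − 20.25)² / 20.25 = 0.0772
χ² = 0.1304 + 0.0928 + 0.0772 = 0.3004 ≈ 0.300
Degrees of freedom = 3 − 1 = 2; critical value at α = 0.05 is 5.991.
Since 0.300 < 5.991, we fail to reject the null hypothesis — the data are consistent with the 9:3:4 ratio.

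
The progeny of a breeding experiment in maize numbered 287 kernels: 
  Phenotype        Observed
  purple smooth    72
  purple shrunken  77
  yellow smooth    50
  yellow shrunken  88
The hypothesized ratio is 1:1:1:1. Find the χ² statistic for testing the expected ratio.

Expected counts for N = 287 under a 1:1:1:1 ratio (total parts = 4):
  purple smooth: 287 × 1/4 = 71.75
  purple shrunken: 287 × 1/4 = 71.75
  yellow smooth: 287 × 1/4 = 71.75
  yellow shrunken: 287 × 1/4 = 71.75
χ² = Σ (O − E)² / E
  purple smooth: (72 − 71.75)² / 71.75 = 0.0009
  purple shrunken: (77 − 71.75)² / 71.75 = 0.3841
  yellow smooth: (50 − 71.75)² / 71.75 = 6.5932
  yellow shrunken: (88 − 71.75)² / 71.75 = 3.6803
χ² = 0.0009 + 0.3841 + 6.5932 + 3.6803 = 10.6585 ≈ 10.659

10.659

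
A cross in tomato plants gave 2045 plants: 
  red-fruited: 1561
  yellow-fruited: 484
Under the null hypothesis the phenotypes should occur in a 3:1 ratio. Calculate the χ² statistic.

Under the 3:1 hypothesis (Σ ratio = 4, N = 2045):
  red-fruited: 2045 × 3/4 = 1533.75
  yellow-fruited: 2045 × 1/4 = 511.25
χ² = Σ (O − E)² / E
  red-fruited: (1561 − 1533.75)² / 1533.75 = 0.4841
  yellow-fruited: (484 − 511.25)² / 511.25 = 1.4524
χ² = 0.4841 + 1.4524 = 1.9365 ≈ 1.937

1.937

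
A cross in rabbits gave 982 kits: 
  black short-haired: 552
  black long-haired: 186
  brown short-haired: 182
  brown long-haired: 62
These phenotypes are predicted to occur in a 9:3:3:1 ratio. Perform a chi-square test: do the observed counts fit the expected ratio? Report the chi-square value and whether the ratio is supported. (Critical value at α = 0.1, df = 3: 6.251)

0.050; consistent

Total ratio parts = 16. Expected numbers out of 982:
  black short-haired: 982 × 9/16 = 552.375
  black long-haired: 982 × 3/16 = 184.125
  brown short-haired: 982 × 3/16 = 184.125
  brown long-haired: 982 × 1/16 = 61.375
χ² = Σ (O − E)² / E
  black short-haired: (552 − 552.375)² / 552.375 = 0.0003
  black long-haired: (186 − 184.125)² / 184.125 = 0.0191
  brown short-haired: (182 − 184.125)² / 184.125 = 0.0245
  brown long-haired: (62 − 61.375)² / 61.375 = 0.0064
χ² = 0.0003 + 0.0191 + 0.0245 + 0.0064 = 0.0503 ≈ 0.050
Degrees of freedom = 4 − 1 = 3; critical value at α = 0.1 is 6.251.
Since 0.050 < 6.251, we fail to reject the null hypothesis — the data are consistent with the 9:3:3:1 ratio.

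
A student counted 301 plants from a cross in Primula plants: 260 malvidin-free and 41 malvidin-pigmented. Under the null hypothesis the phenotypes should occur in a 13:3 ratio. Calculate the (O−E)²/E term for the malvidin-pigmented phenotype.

4.223

The 13:3 ratio has 16 parts, so with N = 301 the expected counts are:
  malvidin-free: 301 × 13/16 = 244.5625
  malvidin-pigmented: 301 × 3/16 = 56.4375
Contribution of malvidin-pigmented: (41 − 56.4375)² / 56.4375 = 4.2227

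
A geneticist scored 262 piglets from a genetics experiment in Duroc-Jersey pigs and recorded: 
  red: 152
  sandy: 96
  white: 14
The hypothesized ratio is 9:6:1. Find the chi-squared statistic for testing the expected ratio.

0.541

Total ratio parts = 16. Expected numbers out of 262:
  red: 262 × 9/16 = 147.375
  sandy: 262 × 6/16 = 98.25
  white: 262 × 1/16 = 16.375
χ² = Σ (O − E)² / E
  red: (152 − 147.375)² / 147.375 = 0.1451
  sandy: (96 − 98.25)² / 98.25 = 0.0515
  white: (14 − 16.375)² / 16.375 = 0.3445
χ² = 0.1451 + 0.0515 + 0.3445 = 0.5411 ≈ 0.541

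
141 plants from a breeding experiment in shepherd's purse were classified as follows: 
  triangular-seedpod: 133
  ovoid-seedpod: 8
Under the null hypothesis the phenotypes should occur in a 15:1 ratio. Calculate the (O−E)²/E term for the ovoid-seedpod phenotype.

0.075

Total ratio parts = 16. Expected numbers out of 141:
  triangular-seedpod: 141 × 15/16 = 132.1875
  ovoid-seedpod: 141 × 1/16 = 8.8125
Contribution of ovoid-seedpod: (8 − 8.8125)² / 8.8125 = 0.0749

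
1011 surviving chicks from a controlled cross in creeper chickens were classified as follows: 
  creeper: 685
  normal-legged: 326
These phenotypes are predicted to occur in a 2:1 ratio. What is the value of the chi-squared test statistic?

Under the 2:1 hypothesis (Σ ratio = 3, N = 1011):
  creeper: 1011 × 2/3 = 674
  normal-legged: 1011 × 1/3 = 337
χ² = Σ (O − E)² / E
  creeper: (685 − 674)² / 674 = 0.1795
  normal-legged: (326 − 337)² / 337 = 0.3591
χ² = 0.1795 + 0.3591 = 0.5386 ≈ 0.539

0.539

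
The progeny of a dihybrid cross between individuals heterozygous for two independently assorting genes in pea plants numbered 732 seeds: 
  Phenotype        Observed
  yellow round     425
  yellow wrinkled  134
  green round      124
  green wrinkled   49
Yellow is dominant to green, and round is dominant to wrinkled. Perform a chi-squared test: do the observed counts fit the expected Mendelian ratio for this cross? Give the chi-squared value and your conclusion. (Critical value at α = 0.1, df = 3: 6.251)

A dihybrid F₂ with independent assortment and complete dominance at both loci gives a 9:3:3:1 phenotypic ratio.
Expected counts for N = 732 under a 9:3:3:1 ratio (total parts = 16):
  yellow round: 732 × 9/16 = 411.75
  yellow wrinkled: 732 × 3/16 = 137.25
  green round: 732 × 3/16 = 137.25
  green wrinkled: 732 × 1/16 = 45.75
χ² = Σ (O − E)² / E
  yellow round: (425 − 411.75)² / 411.75 = 0.4264
  yellow wrinkled: (134 − 137.25)² / 137.25 = 0.0770
  green round: (124 − 137.25)² / 137.25 = 1.2791
  green wrinkled: (49 − 45.75)² / 45.75 = 0.2309
χ² = 0.4264 + 0.0770 + 1.2791 + 0.2309 = 2.0134 ≈ 2.013
Degrees of freedom = 4 − 1 = 3; critical value at α = 0.1 is 6.251.
Since 2.013 < 6.251, we fail to reject the null hypothesis — the data are consistent with the 9:3:3:1 ratio.

2.013; consistent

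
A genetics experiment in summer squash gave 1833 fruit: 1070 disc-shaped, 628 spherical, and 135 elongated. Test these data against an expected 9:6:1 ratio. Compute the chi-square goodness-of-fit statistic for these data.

10.245

Under the 9:6:1 hypothesis (Σ ratio = 16, N = 1833):
  disc-shaped: 1833 × 9/16 = 1031.0625
  spherical: 1833 × 6/16 = 687.375
  elongated: 1833 × 1/16 = 114.5625
χ² = Σ (O − E)² / E
  disc-shaped: (1070 − 1031.0625)² / 1031.0625 = 1.4705
  spherical: (628 − 687.375)² / 687.375 = 5.1288
  elongated: (135 − 114.5625)² / 114.5625 = 3.6460
χ² = 1.4705 + 5.1288 + 3.6460 = 10.2453 ≈ 10.245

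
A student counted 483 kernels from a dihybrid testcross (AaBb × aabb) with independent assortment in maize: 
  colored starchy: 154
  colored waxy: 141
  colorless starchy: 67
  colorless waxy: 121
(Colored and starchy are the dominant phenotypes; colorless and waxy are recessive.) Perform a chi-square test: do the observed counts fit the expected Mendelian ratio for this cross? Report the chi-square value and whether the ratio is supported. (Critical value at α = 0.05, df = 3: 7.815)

A dihybrid testcross with independent assortment gives a 1:1:1:1 ratio.
Total ratio parts = 4. Expected numbers out of 483:
  colored starchy: 483 × 1/4 = 120.75
  colored waxy: 483 × 1/4 = 120.75
  colorless starchy: 483 × 1/4 = 120.75
  colorless waxy: 483 × 1/4 = 120.75
χ² = Σ (O − E)² / E
  colored starchy: (154 − 120.75)² / 120.75 = 9.1558
  colored waxy: (141 − 120.75)² / 120.75 = 3.3960
  colorless starchy: (67 − 120.75)² / 120.75 = 23.9260
  colorless waxy: (121 − 120.75)² / 120.75 = 0.0005
χ² = 9.1558 + 3.3960 + 23.9260 + 0.0005 = 36.4783 ≈ 36.478
Degrees of freedom = 4 − 1 = 3; critical value at α = 0.05 is 7.815.
Since 36.478 > 7.815, we reject the null hypothesis — the data do not fit the 1:1:1:1 ratio.

36.478; not consistent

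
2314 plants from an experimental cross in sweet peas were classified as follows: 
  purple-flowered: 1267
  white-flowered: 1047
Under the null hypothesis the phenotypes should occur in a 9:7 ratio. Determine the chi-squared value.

Under the 9:7 hypothesis (Σ ratio = 16, N = 2314):
  purple-flowered: 2314 × 9/16 = 1301.625
  white-flowered: 2314 × 7/16 = 1012.375
χ² = Σ (O − E)² / E
  purple-flowered: (1267 − 1301.625)² / 1301.625 = 0.9211
  white-flowered: (1047 − 1012.375)² / 1012.375 = 1.1842
χ² = 0.9211 + 1.1842 = 2.1053 ≈ 2.105

2.105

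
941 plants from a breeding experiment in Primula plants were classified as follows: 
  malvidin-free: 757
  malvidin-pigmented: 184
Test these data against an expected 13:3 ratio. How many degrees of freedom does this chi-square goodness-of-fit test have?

A goodness-of-fit test with 2 phenotype classes has df = 2 − 1 = 1.

1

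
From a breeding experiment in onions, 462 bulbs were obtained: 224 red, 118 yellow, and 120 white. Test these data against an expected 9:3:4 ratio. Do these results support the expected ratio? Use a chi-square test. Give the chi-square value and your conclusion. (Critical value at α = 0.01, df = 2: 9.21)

Expected counts for N = 462 under a 9:3:4 ratio (total parts = 16):
  red: 462 × 9/16 = 259.875
  yellow: 462 × 3/16 = 86.625
  white: 462 × 4/16 = 115.5
χ² = Σ (O − E)² / E
  red: (224 − 259.875)² / 259.875 = 4.9524
  yellow: (118 − 86.625)² / 86.625 = 11.3638
  white: (120 − 115.5)² / 115.5 = 0.1753
χ² = 4.9524 + 11.3638 + 0.1753 = 16.4915 ≈ 16.492
Degrees of freedom = 3 − 1 = 2; critical value at α = 0.01 is 9.21.
Since 16.492 > 9.21, we reject the null hypothesis — the data do not fit the 9:3:4 ratio.

16.492; not consistent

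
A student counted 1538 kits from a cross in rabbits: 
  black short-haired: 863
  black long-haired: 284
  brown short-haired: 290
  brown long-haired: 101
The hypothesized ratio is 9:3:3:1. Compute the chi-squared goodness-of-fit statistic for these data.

0.328

Total ratio parts = 16. Expected numbers out of 1538:
  black short-haired: 1538 × 9/16 = 865.125
  black long-haired: 1538 × 3/16 = 288.375
  brown short-haired: 1538 × 3/16 = 288.375
  brown long-haired: 1538 × 1/16 = 96.125
χ² = Σ (O − E)² / E
  black short-haired: (863 − 865.125)² / 865.125 = 0.0052
  black long-haired: (284 − 288.375)² / 288.375 = 0.0664
  brown short-haired: (290 − 288.375)² / 288.375 = 0.0092
  brown long-haired: (101 − 96.125)² / 96.125 = 0.2472
χ² = 0.0052 + 0.0664 + 0.0092 + 0.2472 = 0.328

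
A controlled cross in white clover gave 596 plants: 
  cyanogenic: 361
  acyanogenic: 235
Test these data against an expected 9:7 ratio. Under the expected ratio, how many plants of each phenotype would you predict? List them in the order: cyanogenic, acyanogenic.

Total ratio parts = 16. Expected numbers out of 596:
  cyanogenic: 596 × 9/16 = 335.25
  acyanogenic: 596 × 7/16 = 260.75

335.25, 260.75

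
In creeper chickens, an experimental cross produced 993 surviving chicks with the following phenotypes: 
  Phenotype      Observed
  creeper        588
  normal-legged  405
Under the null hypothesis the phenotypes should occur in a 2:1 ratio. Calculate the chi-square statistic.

24.816

Under the 2:1 hypothesis (Σ ratio = 3, N = 993):
  creeper: 993 × 2/3 = 662
  normal-legged: 993 × 1/3 = 331
χ² = Σ (O − E)² / E
  creeper: (588 − 662)² / 662 = 8.2719
  normal-legged: (405 − 331)² / 331 = 16.5438
χ² = 8.2719 + 16.5438 = 24.8157 ≈ 24.816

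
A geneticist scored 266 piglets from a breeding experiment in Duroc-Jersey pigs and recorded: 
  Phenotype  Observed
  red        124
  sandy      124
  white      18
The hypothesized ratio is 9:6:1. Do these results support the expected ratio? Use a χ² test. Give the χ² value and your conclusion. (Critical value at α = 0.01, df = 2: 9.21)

The 9:6:1 ratio has 16 parts, so with N = 266 the expected counts are:
  red: 266 × 9/16 = 149.625
  sandy: 266 × 6/16 = 99.75
  white: 266 × 1/16 = 16.625
χ² = Σ (O − E)² / E
  red: (124 − 149.625)² / 149.625 = 4.3886
  sandy: (124 − 99.75)² / 99.75 = 5.8954
  white: (18 − 16.625)² / 16.625 = 0.1137
χ² = 4.3886 + 5.8954 + 0.1137 = 10.3977 ≈ 10.398
Degrees of freedom = 3 − 1 = 2; critical value at α = 0.01 is 9.21.
Since 10.398 > 9.21, we reject the null hypothesis — the data do not fit the 9:6:1 ratio.

10.398; not consistent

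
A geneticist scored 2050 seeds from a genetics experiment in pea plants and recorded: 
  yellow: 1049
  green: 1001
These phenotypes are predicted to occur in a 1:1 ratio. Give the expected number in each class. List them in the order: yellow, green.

1025, 1025

Total ratio parts = 2. Expected numbers out of 2050:
  yellow: 2050 × 1/2 = 1025
  green: 2050 × 1/2 = 1025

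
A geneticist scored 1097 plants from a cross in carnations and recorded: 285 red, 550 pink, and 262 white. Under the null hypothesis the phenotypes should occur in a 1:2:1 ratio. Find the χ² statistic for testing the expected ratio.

Total ratio parts = 4. Expected numbers out of 1097:
  red: 1097 × 1/4 = 274.25
  pink: 1097 × 2/4 = 548.5
  white: 1097 × 1/4 = 274.25
χ² = Σ (O − E)² / E
  red: (285 − 274.25)² / 274.25 = 0.4214
  pink: (550 − 548.5)² / 548.5 = 0.0041
  white: (262 − 274.25)² / 274.25 = 0.5472
χ² = 0.4214 + 0.0041 + 0.5472 = 0.9727 ≈ 0.973

0.973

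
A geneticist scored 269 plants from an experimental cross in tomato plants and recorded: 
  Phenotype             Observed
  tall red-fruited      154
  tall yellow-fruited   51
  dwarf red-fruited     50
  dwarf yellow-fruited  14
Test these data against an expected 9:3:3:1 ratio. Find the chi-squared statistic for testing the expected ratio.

0.528

Total ratio parts = 16. Expected numbers out of 269:
  tall red-fruited: 269 × 9/16 = 151.3125
  tall yellow-fruited: 269 × 3/16 = 50.4375
  dwarf red-fruited: 269 × 3/16 = 50.4375
  dwarf yellow-fruited: 269 × 1/16 = 16.8125
χ² = Σ (O − E)² / E
  tall red-fruited: (154 − 151.3125)² / 151.3125 = 0.0477
  tall yellow-fruited: (51 − 50.4375)² / 50.4375 = 0.0063
  dwarf red-fruited: (50 − 50.4375)² / 50.4375 = 0.0038
  dwarf yellow-fruited: (14 − 16.8125)² / 16.8125 = 0.4705
χ² = 0.0477 + 0.0063 + 0.0038 + 0.4705 = 0.5283 ≈ 0.528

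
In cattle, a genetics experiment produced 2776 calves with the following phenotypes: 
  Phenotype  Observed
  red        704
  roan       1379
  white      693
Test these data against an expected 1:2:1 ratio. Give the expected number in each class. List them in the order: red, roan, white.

694, 1388, 694

Under the 1:2:1 hypothesis (Σ ratio = 4, N = 2776):
  red: 2776 × 1/4 = 694
  roan: 2776 × 2/4 = 1388
  white: 2776 × 1/4 = 694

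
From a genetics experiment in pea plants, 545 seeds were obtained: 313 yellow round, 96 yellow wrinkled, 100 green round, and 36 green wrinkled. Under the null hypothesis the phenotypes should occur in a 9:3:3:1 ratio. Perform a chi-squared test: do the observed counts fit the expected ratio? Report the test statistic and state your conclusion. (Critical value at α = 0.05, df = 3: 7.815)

0.667; consistent

Expected counts for N = 545 under a 9:3:3:1 ratio (total parts = 16):
  yellow round: 545 × 9/16 = 306.5625
  yellow wrinkled: 545 × 3/16 = 102.1875
  green round: 545 × 3/16 = 102.1875
  green wrinkled: 545 × 1/16 = 34.0625
χ² = Σ (O − E)² / E
  yellow round: (313 − 306.5625)² / 306.5625 = 0.1352
  yellow wrinkled: (96 − 102.1875)² / 102.1875 = 0.3747
  green round: (100 − 102.1875)² / 102.1875 = 0.0468
  green wrinkled: (36 − 34.0625)² / 34.0625 = 0.1102
χ² = 0.1352 + 0.3747 + 0.0468 + 0.1102 = 0.6669 ≈ 0.667
Degrees of freedom = 4 − 1 = 3; critical value at α = 0.05 is 7.815.
Since 0.667 < 7.815, we fail to reject the null hypothesis — the data are consistent with the 9:3:3:1 ratio.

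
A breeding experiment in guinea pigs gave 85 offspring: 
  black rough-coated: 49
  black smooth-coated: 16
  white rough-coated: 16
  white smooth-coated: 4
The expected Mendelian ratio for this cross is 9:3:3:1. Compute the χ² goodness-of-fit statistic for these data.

0.354

Expected counts for N = 85 under a 9:3:3:1 ratio (total parts = 16):
  black rough-coated: 85 × 9/16 = 47.8125
  black smooth-coated: 85 × 3/16 = 15.9375
  white rough-coated: 85 × 3/16 = 15.9375
  white smooth-coated: 85 × 1/16 = 5.3125
χ² = Σ (O − E)² / E
  black rough-coated: (49 − 47.8125)² / 47.8125 = 0.0295
  black smooth-coated: (16 − 15.9375)² / 15.9375 = 0.0002
  white rough-coated: (16 − 15.9375)² / 15.9375 = 0.0002
  white smooth-coated: (4 − 5.3125)² / 5.3125 = 0.3243
χ² = 0.0295 + 0.0002 + 0.0002 + 0.3243 = 0.3542 ≈ 0.354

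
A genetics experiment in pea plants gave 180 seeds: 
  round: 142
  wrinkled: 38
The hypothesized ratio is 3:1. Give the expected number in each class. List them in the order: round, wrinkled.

135, 45

Expected counts for N = 180 under a 3:1 ratio (total parts = 4):
  round: 180 × 3/4 = 135
  wrinkled: 180 × 1/4 = 45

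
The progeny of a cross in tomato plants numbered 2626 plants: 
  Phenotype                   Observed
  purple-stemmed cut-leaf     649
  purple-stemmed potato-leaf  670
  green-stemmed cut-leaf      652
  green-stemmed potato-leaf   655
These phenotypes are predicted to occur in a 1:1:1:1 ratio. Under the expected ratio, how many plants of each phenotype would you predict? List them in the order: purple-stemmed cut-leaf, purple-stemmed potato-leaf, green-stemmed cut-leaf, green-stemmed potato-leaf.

Under the 1:1:1:1 hypothesis (Σ ratio = 4, N = 2626):
  purple-stemmed cut-leaf: 2626 × 1/4 = 656.5
  purple-stemmed potato-leaf: 2626 × 1/4 = 656.5
  green-stemmed cut-leaf: 2626 × 1/4 = 656.5
  green-stemmed potato-leaf: 2626 × 1/4 = 656.5

656.5, 656.5, 656.5, 656.5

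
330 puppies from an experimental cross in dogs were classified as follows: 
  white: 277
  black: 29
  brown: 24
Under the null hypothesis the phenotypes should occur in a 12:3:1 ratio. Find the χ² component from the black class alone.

17.467

Under the 12:3:1 hypothesis (Σ ratio = 16, N = 330):
  white: 330 × 12/16 = 247.5
  black: 330 × 3/16 = 61.875
  brown: 330 × 1/16 = 20.625
Contribution of black: (29 − 61.875)² / 61.875 = 17.4669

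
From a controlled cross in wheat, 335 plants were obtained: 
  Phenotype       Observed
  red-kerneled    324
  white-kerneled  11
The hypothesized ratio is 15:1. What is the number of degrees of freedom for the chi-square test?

A goodness-of-fit test with 2 phenotype classes has df = 2 − 1 = 1.

1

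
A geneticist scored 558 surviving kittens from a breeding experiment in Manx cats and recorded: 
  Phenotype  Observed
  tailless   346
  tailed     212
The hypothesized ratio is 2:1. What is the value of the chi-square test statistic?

Expected counts for N = 558 under a 2:1 ratio (total parts = 3):
  tailless: 558 × 2/3 = 372
  tailed: 558 × 1/3 = 186
χ² = Σ (O − E)² / E
  tailless: (346 − 372)² / 372 = 1.8172
  tailed: (212 − 186)² / 186 = 3.6344
χ² = 1.8172 + 3.6344 = 5.4516 ≈ 5.452

5.452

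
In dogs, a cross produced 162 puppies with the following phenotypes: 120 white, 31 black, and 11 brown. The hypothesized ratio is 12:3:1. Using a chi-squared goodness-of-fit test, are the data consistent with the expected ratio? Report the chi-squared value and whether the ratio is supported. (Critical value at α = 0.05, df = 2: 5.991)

0.107; consistent

Under the 12:3:1 hypothesis (Σ ratio = 16, N = 162):
  white: 162 × 12/16 = 121.5
  black: 162 × 3/16 = 30.375
  brown: 162 × 1/16 = 10.125
χ² = Σ (O − E)² / E
  white: (120 − 121.5)² / 121.5 = 0.0185
  black: (31 − 30.375)² / 30.375 = 0.0129
  brown: (11 − 10.125)² / 10.125 = 0.0756
χ² = 0.0185 + 0.0129 + 0.0756 = 0.107
Degrees of freedom = 3 − 1 = 2; critical value at α = 0.05 is 5.991.
Since 0.107 < 5.991, we fail to reject the null hypothesis — the data are consistent with the 12:3:1 ratio.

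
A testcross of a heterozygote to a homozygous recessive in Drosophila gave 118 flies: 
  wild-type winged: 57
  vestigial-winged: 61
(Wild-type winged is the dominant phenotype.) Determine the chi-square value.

0.136

A testcross of a heterozygote (Aa × aa) gives a 1:1 phenotypic ratio.
Under the 1:1 hypothesis (Σ ratio = 2, N = 118):
  wild-type winged: 118 × 1/2 = 59
  vestigial-winged: 118 × 1/2 = 59
χ² = Σ (O − E)² / E
  wild-type winged: (57 − 59)² / 59 = 0.0678
  vestigial-winged: (61 − 59)² / 59 = 0.0678
χ² = 0.0678 + 0.0678 = 0.1356 ≈ 0.136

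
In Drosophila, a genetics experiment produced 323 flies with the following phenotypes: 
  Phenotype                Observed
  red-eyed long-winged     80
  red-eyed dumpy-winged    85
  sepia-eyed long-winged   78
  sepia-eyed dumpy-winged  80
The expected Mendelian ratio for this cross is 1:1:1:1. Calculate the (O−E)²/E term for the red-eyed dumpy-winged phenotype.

The 1:1:1:1 ratio has 4 parts, so with N = 323 the expected counts are:
  red-eyed long-winged: 323 × 1/4 = 80.75
  red-eyed dumpy-winged: 323 × 1/4 = 80.75
  sepia-eyed long-winged: 323 × 1/4 = 80.75
  sepia-eyed dumpy-winged: 323 × 1/4 = 80.75
Contribution of red-eyed dumpy-winged: (85 − 80.75)² / 80.75 = 0.2237

0.224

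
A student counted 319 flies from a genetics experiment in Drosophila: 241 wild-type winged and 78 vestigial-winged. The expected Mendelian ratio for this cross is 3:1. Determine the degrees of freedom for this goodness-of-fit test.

A goodness-of-fit test with 2 phenotype classes has df = 2 − 1 = 1.

1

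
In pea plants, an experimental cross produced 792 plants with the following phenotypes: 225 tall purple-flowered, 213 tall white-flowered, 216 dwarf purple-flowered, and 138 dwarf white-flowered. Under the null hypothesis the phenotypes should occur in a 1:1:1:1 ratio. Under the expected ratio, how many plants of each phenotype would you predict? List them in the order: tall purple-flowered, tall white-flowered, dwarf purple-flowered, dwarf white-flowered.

198, 198, 198, 198

Expected counts for N = 792 under a 1:1:1:1 ratio (total parts = 4):
  tall purple-flowered: 792 × 1/4 = 198
  tall white-flowered: 792 × 1/4 = 198
  dwarf purple-flowered: 792 × 1/4 = 198
  dwarf white-flowered: 792 × 1/4 = 198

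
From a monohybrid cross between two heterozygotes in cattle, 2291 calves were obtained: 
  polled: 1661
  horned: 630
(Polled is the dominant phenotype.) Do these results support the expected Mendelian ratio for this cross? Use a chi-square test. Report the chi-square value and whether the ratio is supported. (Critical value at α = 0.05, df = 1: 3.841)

7.630; not consistent

For a monohybrid cross between heterozygotes with complete dominance, the expected phenotypic ratio is 3:1.
The 3:1 ratio has 4 parts, so with N = 2291 the expected counts are:
  polled: 2291 × 3/4 = 1718.25
  horned: 2291 × 1/4 = 572.75
χ² = Σ (O − E)² / E
  polled: (1661 − 1718.25)² / 1718.25 = 1.9075
  horned: (630 − 572.75)² / 572.75 = 5.7225
χ² = 1.9075 + 5.7225 = 7.630
Degrees of freedom = 2 − 1 = 1; critical value at α = 0.05 is 3.841.
Since 7.630 > 3.841, we reject the null hypothesis — the data do not fit the 3:1 ratio.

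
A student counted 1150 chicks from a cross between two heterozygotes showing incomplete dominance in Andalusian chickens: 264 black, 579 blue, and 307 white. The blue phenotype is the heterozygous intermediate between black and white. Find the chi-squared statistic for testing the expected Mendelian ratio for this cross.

With incomplete dominance, a heterozygote × heterozygote cross gives a 1:2:1 phenotypic ratio.
Under the 1:2:1 hypothesis (Σ ratio = 4, N = 1150):
  black: 1150 × 1/4 = 287.5
  blue: 1150 × 2/4 = 575
  white: 1150 × 1/4 = 287.5
χ² = Σ (O − E)² / E
  black: (264 − 287.5)² / 287.5 = 1.9209
  blue: (579 − 575)² / 575 = 0.0278
  white: (307 − 287.5)² / 287.5 = 1.3226
χ² = 1.9209 + 0.0278 + 1.3226 = 3.2713 ≈ 3.271

3.271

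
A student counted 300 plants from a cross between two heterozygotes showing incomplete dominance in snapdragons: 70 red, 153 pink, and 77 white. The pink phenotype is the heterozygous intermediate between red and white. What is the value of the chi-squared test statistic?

With incomplete dominance, a heterozygote × heterozygote cross gives a 1:2:1 phenotypic ratio.
Expected counts for N = 300 under a 1:2:1 ratio (total parts = 4):
  red: 300 × 1/4 = 75
  pink: 300 × 2/4 = 150
  white: 300 × 1/4 = 75
χ² = Σ (O − E)² / E
  red: (70 − 75)² / 75 = 0.3333
  pink: (153 − 150)² / 150 = 0.0600
  white: (77 − 75)² / 75 = 0.0533
χ² = 0.3333 + 0.0600 + 0.0533 = 0.4466 ≈ 0.447

0.447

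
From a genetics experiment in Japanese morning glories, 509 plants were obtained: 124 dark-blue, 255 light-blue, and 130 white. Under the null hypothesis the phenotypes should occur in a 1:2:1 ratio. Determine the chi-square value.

0.143

Expected counts for N = 509 under a 1:2:1 ratio (total parts = 4):
  dark-blue: 509 × 1/4 = 127.25
  light-blue: 509 × 2/4 = 254.5
  white: 509 × 1/4 = 127.25
χ² = Σ (O − E)² / E
  dark-blue: (124 − 127.25)² / 127.25 = 0.0830
  light-blue: (255 − 254.5)² / 254.5 = 0.0010
  white: (130 − 127.25)² / 127.25 = 0.0594
χ² = 0.0830 + 0.0010 + 0.0594 = 0.1434 ≈ 0.143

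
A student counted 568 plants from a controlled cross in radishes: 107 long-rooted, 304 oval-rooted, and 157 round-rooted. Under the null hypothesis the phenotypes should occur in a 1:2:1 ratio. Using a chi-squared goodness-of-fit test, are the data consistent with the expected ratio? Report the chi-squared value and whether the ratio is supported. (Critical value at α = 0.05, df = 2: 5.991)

11.620; not consistent

Under the 1:2:1 hypothesis (Σ ratio = 4, N = 568):
  long-rooted: 568 × 1/4 = 142
  oval-rooted: 568 × 2/4 = 284
  round-rooted: 568 × 1/4 = 142
χ² = Σ (O − E)² / E
  long-rooted: (107 − 142)² / 142 = 8.6268
  oval-rooted: (304 − 284)² / 284 = 1.4085
  round-rooted: (157 − 142)² / 142 = 1.5845
χ² = 8.6268 + 1.4085 + 1.5845 = 11.6198 ≈ 11.620
Degrees of freedom = 3 − 1 = 2; critical value at α = 0.05 is 5.991.
Since 11.620 > 5.991, we reject the null hypothesis — the data do not fit the 1:2:1 ratio.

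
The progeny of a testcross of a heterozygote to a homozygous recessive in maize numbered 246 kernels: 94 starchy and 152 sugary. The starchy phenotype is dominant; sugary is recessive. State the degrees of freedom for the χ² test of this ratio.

1

A testcross of a heterozygote (Aa × aa) gives a 1:1 phenotypic ratio.
A goodness-of-fit test with 2 phenotype classes has df = 2 − 1 = 1.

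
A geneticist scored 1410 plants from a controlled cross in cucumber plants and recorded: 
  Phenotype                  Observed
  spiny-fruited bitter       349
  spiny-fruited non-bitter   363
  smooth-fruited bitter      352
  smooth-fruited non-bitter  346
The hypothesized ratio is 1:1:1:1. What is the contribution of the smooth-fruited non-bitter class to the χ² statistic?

Total ratio parts = 4. Expected numbers out of 1410:
  spiny-fruited bitter: 1410 × 1/4 = 352.5
  spiny-fruited non-bitter: 1410 × 1/4 = 352.5
  smooth-fruited bitter: 1410 × 1/4 = 352.5
  smooth-fruited non-bitter: 1410 × 1/4 = 352.5
Contribution of smooth-fruited non-bitter: (346 − 352.5)² / 352.5 = 0.1199

0.120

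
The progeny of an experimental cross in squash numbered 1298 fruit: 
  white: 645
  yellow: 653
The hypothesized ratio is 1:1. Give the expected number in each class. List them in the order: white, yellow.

649, 649

Expected counts for N = 1298 under a 1:1 ratio (total parts = 2):
  white: 1298 × 1/2 = 649
  yellow: 1298 × 1/2 = 649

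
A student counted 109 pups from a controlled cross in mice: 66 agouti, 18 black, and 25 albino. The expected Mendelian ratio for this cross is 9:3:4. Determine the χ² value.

0.835

The 9:3:4 ratio has 16 parts, so with N = 109 the expected counts are:
  agouti: 109 × 9/16 = 61.3125
  black: 109 × 3/16 = 20.4375
  albino: 109 × 4/16 = 27.25
χ² = Σ (O − E)² / E
  agouti: (66 − 61.3125)² / 61.3125 = 0.3584
  black: (18 − 20.4375)² / 20.4375 = 0.2907
  albino: (25 − 27.25)² / 27.25 = 0.1858
χ² = 0.3584 + 0.2907 + 0.1858 = 0.8349 ≈ 0.835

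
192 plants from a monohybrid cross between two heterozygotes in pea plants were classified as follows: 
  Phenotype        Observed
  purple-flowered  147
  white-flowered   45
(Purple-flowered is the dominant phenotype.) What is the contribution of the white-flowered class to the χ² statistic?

For a monohybrid cross between heterozygotes with complete dominance, the expected phenotypic ratio is 3:1.
Under the 3:1 hypothesis (Σ ratio = 4, N = 192):
  purple-flowered: 192 × 3/4 = 144
  white-flowered: 192 × 1/4 = 48
Contribution of white-flowered: (45 − 48)² / 48 = 0.1875

0.188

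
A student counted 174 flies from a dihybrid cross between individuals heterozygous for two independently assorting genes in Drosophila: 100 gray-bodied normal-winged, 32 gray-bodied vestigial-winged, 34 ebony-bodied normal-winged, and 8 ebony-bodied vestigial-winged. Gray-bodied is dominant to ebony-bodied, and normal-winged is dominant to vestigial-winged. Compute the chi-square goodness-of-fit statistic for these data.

0.876

A dihybrid F₂ with independent assortment and complete dominance at both loci gives a 9:3:3:1 phenotypic ratio.
Under the 9:3:3:1 hypothesis (Σ ratio = 16, N = 174):
  gray-bodied normal-winged: 174 × 9/16 = 97.875
  gray-bodied vestigial-winged: 174 × 3/16 = 32.625
  ebony-bodied normal-winged: 174 × 3/16 = 32.625
  ebony-bodied vestigial-winged: 174 × 1/16 = 10.875
χ² = Σ (O − E)² / E
  gray-bodied normal-winged: (100 − 97.875)² / 97.875 = 0.0461
  gray-bodied vestigial-winged: (32 − 32.625)² / 32.625 = 0.0120
  ebony-bodied normal-winged: (34 − 32.625)² / 32.625 = 0.0580
  ebony-bodied vestigial-winged: (8 − 10.875)² / 10.875 = 0.7601
χ² = 0.0461 + 0.0120 + 0.0580 + 0.7601 = 0.8762 ≈ 0.876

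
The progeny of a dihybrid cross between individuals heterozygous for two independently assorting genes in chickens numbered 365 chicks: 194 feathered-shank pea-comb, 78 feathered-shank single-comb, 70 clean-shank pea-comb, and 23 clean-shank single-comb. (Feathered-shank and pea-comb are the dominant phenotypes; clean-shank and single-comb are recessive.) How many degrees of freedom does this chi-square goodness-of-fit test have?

A dihybrid F₂ with independent assortment and complete dominance at both loci gives a 9:3:3:1 phenotypic ratio.
A goodness-of-fit test with 4 phenotype classes has df = 4 − 1 = 3.

3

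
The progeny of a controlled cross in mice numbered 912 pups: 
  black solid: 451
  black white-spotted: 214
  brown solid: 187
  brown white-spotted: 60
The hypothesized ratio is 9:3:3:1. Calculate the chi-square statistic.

19.961

Expected counts for N = 912 under a 9:3:3:1 ratio (total parts = 16):
  black solid: 912 × 9/16 = 513
  black white-spotted: 912 × 3/16 = 171
  brown solid: 912 × 3/16 = 171
  brown white-spotted: 912 × 1/16 = 57
χ² = Σ (O − E)² / E
  black solid: (451 − 513)² / 513 = 7.4932
  black white-spotted: (214 − 171)² / 171 = 10.8129
  brown solid: (187 − 171)² / 171 = 1.4971
  brown white-spotted: (60 − 57)² / 57 = 0.1579
χ² = 7.4932 + 10.8129 + 1.4971 + 0.1579 = 19.9611 ≈ 19.961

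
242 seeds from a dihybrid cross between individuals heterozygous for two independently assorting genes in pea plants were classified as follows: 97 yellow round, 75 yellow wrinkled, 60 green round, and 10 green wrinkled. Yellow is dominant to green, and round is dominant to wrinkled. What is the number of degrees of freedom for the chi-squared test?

3

A dihybrid F₂ with independent assortment and complete dominance at both loci gives a 9:3:3:1 phenotypic ratio.
A goodness-of-fit test with 4 phenotype classes has df = 4 − 1 = 3.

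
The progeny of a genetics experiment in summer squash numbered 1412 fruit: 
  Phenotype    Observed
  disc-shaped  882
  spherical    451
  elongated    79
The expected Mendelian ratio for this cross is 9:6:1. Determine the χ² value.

22.302

Under the 9:6:1 hypothesis (Σ ratio = 16, N = 1412):
  disc-shaped: 1412 × 9/16 = 794.25
  spherical: 1412 × 6/16 = 529.5
  elongated: 1412 × 1/16 = 88.25
χ² = Σ (O − E)² / E
  disc-shaped: (882 − 794.25)² / 794.25 = 9.6948
  spherical: (451 − 529.5)² / 529.5 = 11.6379
  elongated: (79 − 88.25)² / 88.25 = 0.9695
χ² = 9.6948 + 11.6379 + 0.9695 = 22.3022 ≈ 22.302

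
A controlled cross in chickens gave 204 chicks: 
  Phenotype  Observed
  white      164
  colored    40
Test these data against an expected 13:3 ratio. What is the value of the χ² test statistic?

Expected counts for N = 204 under a 13:3 ratio (total parts = 16):
  white: 204 × 13/16 = 165.75
  colored: 204 × 3/16 = 38.25
χ² = Σ (O − E)² / E
  white: (164 − 165.75)² / 165.75 = 0.0185
  colored: (40 − 38.25)² / 38.25 = 0.0801
χ² = 0.0185 + 0.0801 = 0.0986 ≈ 0.099

0.099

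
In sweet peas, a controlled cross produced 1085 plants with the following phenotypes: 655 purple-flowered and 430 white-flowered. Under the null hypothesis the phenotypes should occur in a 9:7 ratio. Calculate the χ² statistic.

Expected counts for N = 1085 under a 9:7 ratio (total parts = 16):
  purple-flowered: 1085 × 9/16 = 610.3125
  white-flowered: 1085 × 7/16 = 474.6875
χ² = Σ (O − E)² / E
  purple-flowered: (655 − 610.3125)² / 610.3125 = 3.2720
  white-flowered: (430 − 474.6875)² / 474.6875 = 4.2069
χ² = 3.2720 + 4.2069 = 7.4789 ≈ 7.479

7.479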